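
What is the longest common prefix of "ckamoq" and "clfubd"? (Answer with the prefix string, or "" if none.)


String 1: 'ckamoq'
String 2: 'clfubd'
Compare position by position:
pos 0: 'c' vs 'c' match
pos 1: 'k' vs 'l' differ -> stop
Longest common prefix: "c" (length 1)


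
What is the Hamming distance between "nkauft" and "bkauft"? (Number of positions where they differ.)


String 1: 'nkauft'
String 2: 'bkauft'
Compare each position: pos 0: 'n'!='b', pos 1: 'k'=='k', pos 2: 'a'=='a', pos 3: 'u'=='u', pos 4: 'f'=='f', pos 5: 't'=='t'
Differing positions: 1
Hamming distance: 1


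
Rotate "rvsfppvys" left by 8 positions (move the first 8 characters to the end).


Input: 'rvsfppvys', shift = 8
Operation: split at index 8 and swap parts
Front part s[0:8] = 'rvsfppvy'
Back part s[8:] = 's'
Rotated = back + front = 's' + 'rvsfppvy'
Result: srvsfppvy


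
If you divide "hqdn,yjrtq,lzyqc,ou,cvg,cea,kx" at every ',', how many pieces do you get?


Input string: 'hqdn,yjrtq,lzyqc,ou,cvg,cea,kx'
Delimiter: ','
Split result: 'hqdn', 'yjrtq', 'lzyqc', 'ou', 'cvg', 'cea', 'kx'
Number of parts: 7


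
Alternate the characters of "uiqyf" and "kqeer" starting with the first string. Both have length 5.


String 1: 'uiqyf'
String 2: 'kqeer'
Operation: alternate characters
Pairs: 'u'+'k', 'i'+'q', 'q'+'e', 'y'+'e', 'f'+'r'
Result: ukiqqeyefr


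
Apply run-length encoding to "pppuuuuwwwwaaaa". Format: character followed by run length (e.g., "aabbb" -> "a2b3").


Input: 'pppuuuuwwwwaaaa'
Operation: identify consecutive runs
Runs: 'ppp' -> p3, 'uuuu' -> u4, 'wwww' -> w4, 'aaaa' -> a4
Encoded: p3u4w4a4


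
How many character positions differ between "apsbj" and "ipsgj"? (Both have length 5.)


String 1: 'apsbj'
String 2: 'ipsgj'
Compare each position: pos 0: 'a'!='i', pos 1: 'p'=='p', pos 2: 's'=='s', pos 3: 'b'!='g', pos 4: 'j'=='j'
Differing positions: 2
Hamming distance: 2


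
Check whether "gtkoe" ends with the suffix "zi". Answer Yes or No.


Input string: 'gtkoe'
Suffix to check: 'zi'
Last 2 characters of input: 'oe'
Match: False
Result: No


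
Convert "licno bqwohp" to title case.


Input string: 'licno bqwohp'
Operation: capitalize first letter of each word
Word transformations: 'licno'->'Licno', 'bqwohp'->'Bqwohp'
Result: Licno Bqwohp


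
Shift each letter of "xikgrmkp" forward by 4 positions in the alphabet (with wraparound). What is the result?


Input: 'xikgrmkp', shift = 4
Operation: for each letter, (position + 4) mod 26
Mapping: 'x'(23+4=27, 27 mod 26=1)->'b', 'i'(8+4=12)->'m', 'k'(10+4=14)->'o', 'g'(6+4=10)->'k', 'r'(17+4=21)->'v', 'm'(12+4=16)->'q', 'k'(10+4=14)->'o', 'p'(15+4=19)->'t'
Result: bmokvqot


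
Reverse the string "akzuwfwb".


Input string: 'akzuwfwb'
Operation: reverse character order
Original order: 'a' -> 'k' -> 'z' -> 'u' -> 'w' -> 'f' -> 'w' -> 'b'
Reversed order: 'b' -> 'w' -> 'f' -> 'w' -> 'u' -> 'z' -> 'k' -> 'a'
Result: bwfwuzka


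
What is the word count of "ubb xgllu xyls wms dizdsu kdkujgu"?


Input string: 'ubb xgllu xyls wms dizdsu kdkujgu'
Operation: split by spaces
Words found: 'ubb', 'xgllu', 'xyls', 'wms', 'dizdsu', 'kdkujgu'
Word count: 6


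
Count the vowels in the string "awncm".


Input string: 'awncm'
Operation: count vowels (a, e, i, o, u)
Scan: s[0]='a' (vowel), s[1]='w', s[2]='n', s[3]='c', s[4]='m'
Vowels found: 1
Result: 1


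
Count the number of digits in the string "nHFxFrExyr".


Input string: 'nHFxFrExyr'
Operation: count digit characters (0-9)
Scan: 'n', 'H', 'F', 'x', 'F', 'r', 'E', 'x', 'y', 'r'
Digits found: 0
Result: 0


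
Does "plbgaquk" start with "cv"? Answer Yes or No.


Input string: 'plbgaquk'
Prefix to check: 'cv'
First 2 characters of input: 'pl'
Match: False
Result: No


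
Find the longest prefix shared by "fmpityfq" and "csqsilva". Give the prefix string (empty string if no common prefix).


String 1: 'fmpityfq'
String 2: 'csqsilva'
Compare position by position:
pos 0: 'f' vs 'c' differ -> stop
Longest common prefix: "" (length 0)


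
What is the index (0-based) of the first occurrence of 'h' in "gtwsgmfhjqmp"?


Input string: 'gtwsgmfhjqmp'
Target: 'h'
Scanning left to right: s[0]='g', s[1]='t', s[2]='w', s[3]='s', s[4]='g', s[5]='m', s[6]='f', s[7]='h'
First match at index: 7


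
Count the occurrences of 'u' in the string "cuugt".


Input string: 'cuugt'
Target character: 'u'
Scan each position: s[1]='u', s[2]='u'
Matches found at indices: 1, 2
Total: 2


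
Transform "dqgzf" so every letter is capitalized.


Input string: 'dqgzf'
Operation: convert each letter to uppercase
Mapping: 'd'->'D', 'q'->'Q', 'g'->'G', 'z'->'Z', 'f'->'F'
Result: DQGZF


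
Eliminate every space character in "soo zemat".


Input string: 'soo zemat'
Operation: remove all spaces
Words: 'soo', 'zemat'
Join without spaces: soozemat


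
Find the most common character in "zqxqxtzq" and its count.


Input: 'zqxqxtzq'
Operation: tally each character
Counts: 'q':3, 't':1, 'x':2, 'z':2
Maximum: 'q' appears 3 times


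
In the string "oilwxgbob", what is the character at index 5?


Input string: 'oilwxgbob'
Operation: get character at index 5
Index mapping: s[0]='o', s[1]='i', s[2]='l', s[3]='w', s[4]='x', s[5]='g'
Result: 'g'


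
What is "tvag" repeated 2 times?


Input string: 'tvag'
Operation: repeat 2 times
Concatenation: 'tvag' + 'tvag'
Result: tvagtvag


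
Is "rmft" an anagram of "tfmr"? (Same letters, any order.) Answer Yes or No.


String 1: 'tfmr' -> sorted: 'fmrt'
String 2: 'rmft' -> sorted: 'fmrt'
Compare sorted forms: 'fmrt' == 'fmrt'
Anagram: Yes


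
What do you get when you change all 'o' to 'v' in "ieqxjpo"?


Input string: 'ieqxjpo'
Operation: replace 'o' with 'v'
Positions of 'o': 6
After replacement: ieqxjpv


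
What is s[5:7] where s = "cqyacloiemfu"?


Input string: 'cqyacloiemfu'
Operation: slice [5:7]
Extract characters: s[5]='l', s[6]='o'
Result: lo


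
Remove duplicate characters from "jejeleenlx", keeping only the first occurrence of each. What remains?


Input: 'jejeleenlx'
Operation: keep first occurrence of each character
Scan: s[0]='j' new -> keep; s[1]='e' new -> keep; s[2]='j' seen -> skip; s[3]='e' seen -> skip; s[4]='l' new -> keep; s[5]='e' seen -> skip; s[6]='e' seen -> skip; s[7]='n' new -> keep; s[8]='l' seen -> skip; s[9]='x' new -> keep
Result: jelnx


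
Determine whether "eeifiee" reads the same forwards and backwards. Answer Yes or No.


Input string: 'eeifiee'
Reversed: 'eeifiee'
Compare pairs: s[0]='e' vs s[6]='e' (match), s[1]='e' vs s[5]='e' (match), s[2]='i' vs s[4]='i' (match)
Palindrome: Yes


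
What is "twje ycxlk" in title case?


Input string: 'twje ycxlk'
Operation: capitalize first letter of each word
Word transformations: 'twje'->'Twje', 'ycxlk'->'Ycxlk'
Result: Twje Ycxlk


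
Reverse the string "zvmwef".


Input string: 'zvmwef'
Operation: reverse character order
Original order: 'z' -> 'v' -> 'm' -> 'w' -> 'e' -> 'f'
Reversed order: 'f' -> 'e' -> 'w' -> 'm' -> 'v' -> 'z'
Result: fewmvz


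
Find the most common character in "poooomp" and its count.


Input: 'poooomp'
Operation: tally each character
Counts: 'm':1, 'o':4, 'p':2
Maximum: 'o' appears 4 times


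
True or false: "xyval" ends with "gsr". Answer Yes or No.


Input string: 'xyval'
Suffix to check: 'gsr'
Last 3 characters of input: 'val'
Match: False
Result: No


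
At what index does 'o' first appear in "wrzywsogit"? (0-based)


Input string: 'wrzywsogit'
Target: 'o'
Scanning left to right: s[0]='w', s[1]='r', s[2]='z', s[3]='y', s[4]='w', s[5]='s', s[6]='o'
First match at index: 6


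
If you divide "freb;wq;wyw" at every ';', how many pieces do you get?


Input string: 'freb;wq;wyw'
Delimiter: ';'
Split result: 'freb', 'wq', 'wyw'
Number of parts: 3


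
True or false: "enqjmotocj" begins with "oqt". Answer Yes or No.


Input string: 'enqjmotocj'
Prefix to check: 'oqt'
First 3 characters of input: 'enq'
Match: False
Result: No


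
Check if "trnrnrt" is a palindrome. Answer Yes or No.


Input string: 'trnrnrt'
Reversed: 'trnrnrt'
Compare pairs: s[0]='t' vs s[6]='t' (match), s[1]='r' vs s[5]='r' (match), s[2]='n' vs s[4]='n' (match)
Palindrome: Yes


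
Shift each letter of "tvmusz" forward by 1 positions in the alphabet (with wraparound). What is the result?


Input: 'tvmusz', shift = 1
Operation: for each letter, (position + 1) mod 26
Mapping: 't'(19+1=20)->'u', 'v'(21+1=22)->'w', 'm'(12+1=13)->'n', 'u'(20+1=21)->'v', 's'(18+1=19)->'t', 'z'(25+1=26, 26 mod 26=0)->'a'
Result: uwnvta


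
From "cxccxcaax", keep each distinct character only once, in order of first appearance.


Input: 'cxccxcaax'
Operation: keep first occurrence of each character
Scan: s[0]='c' new -> keep; s[1]='x' new -> keep; s[2]='c' seen -> skip; s[3]='c' seen -> skip; s[4]='x' seen -> skip; s[5]='c' seen -> skip; s[6]='a' new -> keep; s[7]='a' seen -> skip; s[8]='x' seen -> skip
Result: cxa


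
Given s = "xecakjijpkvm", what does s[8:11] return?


Input string: 'xecakjijpkvm'
Operation: slice [8:11]
Extract characters: s[8]='p', s[9]='k', s[10]='v'
Result: pkv


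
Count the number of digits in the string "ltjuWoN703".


Input string: 'ltjuWoN703'
Operation: count digit characters (0-9)
Scan: 'l', 't', 'j', 'u', 'W', 'o', 'N', '7'(digit), '0'(digit), '3'(digit)
Digits found: 3
Result: 3


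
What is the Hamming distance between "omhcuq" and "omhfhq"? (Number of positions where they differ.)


String 1: 'omhcuq'
String 2: 'omhfhq'
Compare each position: pos 0: 'o'=='o', pos 1: 'm'=='m', pos 2: 'h'=='h', pos 3: 'c'!='f', pos 4: 'u'!='h', pos 5: 'q'=='q'
Differing positions: 2
Hamming distance: 2


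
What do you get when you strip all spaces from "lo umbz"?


Input string: 'lo umbz'
Operation: remove all spaces
Words: 'lo', 'umbz'
Join without spaces: loumbz


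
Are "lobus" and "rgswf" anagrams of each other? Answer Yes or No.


String 1: 'lobus' -> sorted: 'blosu'
String 2: 'rgswf' -> sorted: 'fgrsw'
Compare sorted forms: 'blosu' != 'fgrsw'
Anagram: No


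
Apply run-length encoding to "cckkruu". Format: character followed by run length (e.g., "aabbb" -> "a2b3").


Input: 'cckkruu'
Operation: identify consecutive runs
Runs: 'cc' -> c2, 'kk' -> k2, 'r' -> r1, 'uu' -> u2
Encoded: c2k2r1u2


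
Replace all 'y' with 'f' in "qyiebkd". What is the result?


Input string: 'qyiebkd'
Operation: replace 'y' with 'f'
Positions of 'y': 1
After replacement: qfiebkd


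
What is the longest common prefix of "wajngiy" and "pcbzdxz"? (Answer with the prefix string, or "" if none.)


String 1: 'wajngiy'
String 2: 'pcbzdxz'
Compare position by position:
pos 0: 'w' vs 'p' differ -> stop
Longest common prefix: "" (length 0)


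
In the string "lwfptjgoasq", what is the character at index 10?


Input string: 'lwfptjgoasq'
Operation: get character at index 10
Index mapping: s[0]='l', s[1]='w', s[2]='f', s[3]='p', s[4]='t', s[5]='j', s[6]='g', s[7]='o', s[8]='a', s[9]='s', s[10]='q'
Result: 'q'


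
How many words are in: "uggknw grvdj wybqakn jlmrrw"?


Input string: 'uggknw grvdj wybqakn jlmrrw'
Operation: split by spaces
Words found: 'uggknw', 'grvdj', 'wybqakn', 'jlmrrw'
Word count: 4


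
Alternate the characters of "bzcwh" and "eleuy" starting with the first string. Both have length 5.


String 1: 'bzcwh'
String 2: 'eleuy'
Operation: alternate characters
Pairs: 'b'+'e', 'z'+'l', 'c'+'e', 'w'+'u', 'h'+'y'
Result: bezlcewuhy


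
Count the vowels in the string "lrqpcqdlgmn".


Input string: 'lrqpcqdlgmn'
Operation: count vowels (a, e, i, o, u)
Scan: s[0]='l', s[1]='r', s[2]='q', s[3]='p', s[4]='c', s[5]='q', s[6]='d', s[7]='l', s[8]='g', s[9]='m', s[10]='n'
Vowels found: 0
Result: 0


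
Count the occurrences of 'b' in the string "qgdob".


Input string: 'qgdob'
Target character: 'b'
Scan each position: s[4]='b'
Matches found at indices: 4
Total: 1


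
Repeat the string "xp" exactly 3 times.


Input string: 'xp'
Operation: repeat 3 times
Concatenation: 'xp' + 'xp' + 'xp'
Result: xpxpxp


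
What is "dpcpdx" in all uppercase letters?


Input string: 'dpcpdx'
Operation: convert each letter to uppercase
Mapping: 'd'->'D', 'p'->'P', 'c'->'C', 'p'->'P', 'd'->'D', 'x'->'X'
Result: DPCPDX


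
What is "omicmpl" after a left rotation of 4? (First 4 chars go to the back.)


Input: 'omicmpl', shift = 4
Operation: split at index 4 and swap parts
Front part s[0:4] = 'omic'
Back part s[4:] = 'mpl'
Rotated = back + front = 'mpl' + 'omic'
Result: mplomic


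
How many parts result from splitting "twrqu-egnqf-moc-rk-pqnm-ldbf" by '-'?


Input string: 'twrqu-egnqf-moc-rk-pqnm-ldbf'
Delimiter: '-'
Split result: 'twrqu', 'egnqf', 'moc', 'rk', 'pqnm', 'ldbf'
Number of parts: 6


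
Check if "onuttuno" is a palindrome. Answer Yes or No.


Input string: 'onuttuno'
Reversed: 'onuttuno'
Compare pairs: s[0]='o' vs s[7]='o' (match), s[1]='n' vs s[6]='n' (match), s[2]='u' vs s[5]='u' (match), s[3]='t' vs s[4]='t' (match)
Palindrome: Yes


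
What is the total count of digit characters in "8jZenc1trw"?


Input string: '8jZenc1trw'
Operation: count digit characters (0-9)
Scan: '8'(digit), 'j', 'Z', 'e', 'n', 'c', '1'(digit), 't', 'r', 'w'
Digits found: 2
Result: 2


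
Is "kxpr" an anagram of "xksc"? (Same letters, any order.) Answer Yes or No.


String 1: 'xksc' -> sorted: 'cksx'
String 2: 'kxpr' -> sorted: 'kprx'
Compare sorted forms: 'cksx' != 'kprx'
Anagram: No


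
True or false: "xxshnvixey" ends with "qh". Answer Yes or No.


Input string: 'xxshnvixey'
Suffix to check: 'qh'
Last 2 characters of input: 'ey'
Match: False
Result: No


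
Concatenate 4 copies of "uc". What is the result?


Input string: 'uc'
Operation: repeat 4 times
Concatenation: 'uc' + 'uc' + 'uc' + 'uc'
Result: ucucucuc


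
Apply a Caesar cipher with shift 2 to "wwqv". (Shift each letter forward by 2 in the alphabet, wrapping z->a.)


Input: 'wwqv', shift = 2
Operation: for each letter, (position + 2) mod 26
Mapping: 'w'(22+2=24)->'y', 'w'(22+2=24)->'y', 'q'(16+2=18)->'s', 'v'(21+2=23)->'x'
Result: yysx


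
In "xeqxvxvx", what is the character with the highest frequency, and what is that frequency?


Input: 'xeqxvxvx'
Operation: tally each character
Counts: 'e':1, 'q':1, 'v':2, 'x':4
Maximum: 'x' appears 4 times


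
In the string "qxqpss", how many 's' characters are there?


Input string: 'qxqpss'
Target character: 's'
Scan each position: s[4]='s', s[5]='s'
Matches found at indices: 4, 5
Total: 2


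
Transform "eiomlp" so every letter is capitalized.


Input string: 'eiomlp'
Operation: convert each letter to uppercase
Mapping: 'e'->'E', 'i'->'I', 'o'->'O', 'm'->'M', 'l'->'L', 'p'->'P'
Result: EIOMLP


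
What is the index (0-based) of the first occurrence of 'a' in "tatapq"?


Input string: 'tatapq'
Target: 'a'
Scanning left to right: s[0]='t', s[1]='a'
First match at index: 1


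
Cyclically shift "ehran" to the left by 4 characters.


Input: 'ehran', shift = 4
Operation: split at index 4 and swap parts
Front part s[0:4] = 'ehra'
Back part s[4:] = 'n'
Rotated = back + front = 'n' + 'ehra'
Result: nehra


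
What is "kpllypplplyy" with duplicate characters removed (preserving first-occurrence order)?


Input: 'kpllypplplyy'
Operation: keep first occurrence of each character
Scan: s[0]='k' new -> keep; s[1]='p' new -> keep; s[2]='l' new -> keep; s[3]='l' seen -> skip; s[4]='y' new -> keep; s[5]='p' seen -> skip; s[6]='p' seen -> skip; s[7]='l' seen -> skip; s[8]='p' seen -> skip; s[9]='l' seen -> skip; s[10]='y' seen -> skip; s[11]='y' seen -> skip
Result: kply


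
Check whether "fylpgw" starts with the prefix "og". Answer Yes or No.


Input string: 'fylpgw'
Prefix to check: 'og'
First 2 characters of input: 'fy'
Match: False
Result: No


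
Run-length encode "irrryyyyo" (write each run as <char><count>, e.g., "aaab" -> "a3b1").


Input: 'irrryyyyo'
Operation: identify consecutive runs
Runs: 'i' -> i1, 'rrr' -> r3, 'yyyy' -> y4, 'o' -> o1
Encoded: i1r3y4o1


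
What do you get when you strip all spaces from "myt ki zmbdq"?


Input string: 'myt ki zmbdq'
Operation: remove all spaces
Words: 'myt', 'ki', 'zmbdq'
Join without spaces: mytkizmbdq


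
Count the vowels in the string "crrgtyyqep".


Input string: 'crrgtyyqep'
Operation: count vowels (a, e, i, o, u)
Scan: s[0]='c', s[1]='r', s[2]='r', s[3]='g', s[4]='t', s[5]='y', s[6]='y', s[7]='q', s[8]='e' (vowel), s[9]='p'
Vowels found: 1
Result: 1


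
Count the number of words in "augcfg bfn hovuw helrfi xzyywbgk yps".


Input string: 'augcfg bfn hovuw helrfi xzyywbgk yps'
Operation: split by spaces
Words found: 'augcfg', 'bfn', 'hovuw', 'helrfi', 'xzyywbgk', 'yps'
Word count: 6


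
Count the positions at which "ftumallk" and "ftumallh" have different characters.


String 1: 'ftumallk'
String 2: 'ftumallh'
Compare each position: pos 0: 'f'=='f', pos 1: 't'=='t', pos 2: 'u'=='u', pos 3: 'm'=='m', pos 4: 'a'=='a', pos 5: 'l'=='l', pos 6: 'l'=='l', pos 7: 'k'!='h'
Differing positions: 1
Hamming distance: 1


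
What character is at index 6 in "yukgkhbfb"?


Input string: 'yukgkhbfb'
Operation: get character at index 6
Index mapping: s[0]='y', s[1]='u', s[2]='k', s[3]='g', s[4]='k', s[5]='h', s[6]='b'
Result: 'b'


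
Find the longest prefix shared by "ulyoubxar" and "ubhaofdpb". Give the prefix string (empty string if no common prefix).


String 1: 'ulyoubxar'
String 2: 'ubhaofdpb'
Compare position by position:
pos 0: 'u' vs 'u' match
pos 1: 'l' vs 'b' differ -> stop
Longest common prefix: "u" (length 1)


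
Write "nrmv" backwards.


Input string: 'nrmv'
Operation: reverse character order
Original order: 'n' -> 'r' -> 'm' -> 'v'
Reversed order: 'v' -> 'm' -> 'r' -> 'n'
Result: vmrn


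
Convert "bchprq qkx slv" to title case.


Input string: 'bchprq qkx slv'
Operation: capitalize first letter of each word
Word transformations: 'bchprq'->'Bchprq', 'qkx'->'Qkx', 'slv'->'Slv'
Result: Bchprq Qkx Slv


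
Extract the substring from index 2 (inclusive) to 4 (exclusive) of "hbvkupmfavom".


Input string: 'hbvkupmfavom'
Operation: slice [2:4]
Extract characters: s[2]='v', s[3]='k'
Result: vk


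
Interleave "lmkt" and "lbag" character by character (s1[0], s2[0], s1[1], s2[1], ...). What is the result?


String 1: 'lmkt'
String 2: 'lbag'
Operation: alternate characters
Pairs: 'l'+'l', 'm'+'b', 'k'+'a', 't'+'g'
Result: llmbkatg


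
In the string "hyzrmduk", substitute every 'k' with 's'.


Input string: 'hyzrmduk'
Operation: replace 'k' with 's'
Positions of 'k': 7
After replacement: hyzrmdus


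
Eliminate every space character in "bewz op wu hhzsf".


Input string: 'bewz op wu hhzsf'
Operation: remove all spaces
Words: 'bewz', 'op', 'wu', 'hhzsf'
Join without spaces: bewzopwuhhzsf


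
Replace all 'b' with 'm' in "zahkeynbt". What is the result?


Input string: 'zahkeynbt'
Operation: replace 'b' with 'm'
Positions of 'b': 7
After replacement: zahkeynmt


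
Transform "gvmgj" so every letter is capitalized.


Input string: 'gvmgj'
Operation: convert each letter to uppercase
Mapping: 'g'->'G', 'v'->'V', 'm'->'M', 'g'->'G', 'j'->'J'
Result: GVMGJ


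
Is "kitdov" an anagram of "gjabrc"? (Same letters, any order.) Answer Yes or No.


String 1: 'gjabrc' -> sorted: 'abcgjr'
String 2: 'kitdov' -> sorted: 'dikotv'
Compare sorted forms: 'abcgjr' != 'dikotv'
Anagram: No


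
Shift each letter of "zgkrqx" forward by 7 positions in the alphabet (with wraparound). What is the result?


Input: 'zgkrqx', shift = 7
Operation: for each letter, (position + 7) mod 26
Mapping: 'z'(25+7=32, 32 mod 26=6)->'g', 'g'(6+7=13)->'n', 'k'(10+7=17)->'r', 'r'(17+7=24)->'y', 'q'(16+7=23)->'x', 'x'(23+7=30, 30 mod 26=4)->'e'
Result: gnryxe


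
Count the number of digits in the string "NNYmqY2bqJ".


Input string: 'NNYmqY2bqJ'
Operation: count digit characters (0-9)
Scan: 'N', 'N', 'Y', 'm', 'q', 'Y', '2'(digit), 'b', 'q', 'J'
Digits found: 1
Result: 1


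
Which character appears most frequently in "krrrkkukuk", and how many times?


Input: 'krrrkkukuk'
Operation: tally each character
Counts: 'k':5, 'r':3, 'u':2
Maximum: 'k' appears 5 times


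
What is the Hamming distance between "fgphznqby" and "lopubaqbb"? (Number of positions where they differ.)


String 1: 'fgphznqby'
String 2: 'lopubaqbb'
Compare each position: pos 0: 'f'!='l', pos 1: 'g'!='o', pos 2: 'p'=='p', pos 3: 'h'!='u', pos 4: 'z'!='b', pos 5: 'n'!='a', pos 6: 'q'=='q', pos 7: 'b'=='b', pos 8: 'y'!='b'
Differing positions: 6
Hamming distance: 6


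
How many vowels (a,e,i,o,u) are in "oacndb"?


Input string: 'oacndb'
Operation: count vowels (a, e, i, o, u)
Scan: s[0]='o' (vowel), s[1]='a' (vowel), s[2]='c', s[3]='n', s[4]='d', s[5]='b'
Vowels found: 2
Result: 2


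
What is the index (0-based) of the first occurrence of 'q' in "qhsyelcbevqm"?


Input string: 'qhsyelcbevqm'
Target: 'q'
Scanning left to right: s[0]='q'
First match at index: 0


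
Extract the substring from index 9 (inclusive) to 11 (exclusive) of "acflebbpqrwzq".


Input string: 'acflebbpqrwzq'
Operation: slice [9:11]
Extract characters: s[9]='r', s[10]='w'
Result: rw


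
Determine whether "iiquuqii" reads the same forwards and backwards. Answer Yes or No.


Input string: 'iiquuqii'
Reversed: 'iiquuqii'
Compare pairs: s[0]='i' vs s[7]='i' (match), s[1]='i' vs s[6]='i' (match), s[2]='q' vs s[5]='q' (match), s[3]='u' vs s[4]='u' (match)
Palindrome: Yes


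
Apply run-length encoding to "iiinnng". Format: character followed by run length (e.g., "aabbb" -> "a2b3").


Input: 'iiinnng'
Operation: identify consecutive runs
Runs: 'iii' -> i3, 'nnn' -> n3, 'g' -> g1
Encoded: i3n3g1


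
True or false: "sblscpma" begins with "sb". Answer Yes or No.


Input string: 'sblscpma'
Prefix to check: 'sb'
First 2 characters of input: 'sb'
Match: True
Result: Yes


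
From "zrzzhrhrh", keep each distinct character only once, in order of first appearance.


Input: 'zrzzhrhrh'
Operation: keep first occurrence of each character
Scan: s[0]='z' new -> keep; s[1]='r' new -> keep; s[2]='z' seen -> skip; s[3]='z' seen -> skip; s[4]='h' new -> keep; s[5]='r' seen -> skip; s[6]='h' seen -> skip; s[7]='r' seen -> skip; s[8]='h' seen -> skip
Result: zrh


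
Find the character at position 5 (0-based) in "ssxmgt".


Input string: 'ssxmgt'
Operation: get character at index 5
Index mapping: s[0]='s', s[1]='s', s[2]='x', s[3]='m', s[4]='g', s[5]='t'
Result: 't'


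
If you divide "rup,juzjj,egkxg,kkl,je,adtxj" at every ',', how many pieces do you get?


Input string: 'rup,juzjj,egkxg,kkl,je,adtxj'
Delimiter: ','
Split result: 'rup', 'juzjj', 'egkxg', 'kkl', 'je', 'adtxj'
Number of parts: 6


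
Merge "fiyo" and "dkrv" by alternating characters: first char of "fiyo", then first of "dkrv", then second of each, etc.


String 1: 'fiyo'
String 2: 'dkrv'
Operation: alternate characters
Pairs: 'f'+'d', 'i'+'k', 'y'+'r', 'o'+'v'
Result: fdikyrov


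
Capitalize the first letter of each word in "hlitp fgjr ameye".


Input string: 'hlitp fgjr ameye'
Operation: capitalize first letter of each word
Word transformations: 'hlitp'->'Hlitp', 'fgjr'->'Fgjr', 'ameye'->'Ameye'
Result: Hlitp Fgjr Ameye


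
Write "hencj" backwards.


Input string: 'hencj'
Operation: reverse character order
Original order: 'h' -> 'e' -> 'n' -> 'c' -> 'j'
Reversed order: 'j' -> 'c' -> 'n' -> 'e' -> 'h'
Result: jcneh


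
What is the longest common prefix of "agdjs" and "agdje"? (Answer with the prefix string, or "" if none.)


String 1: 'agdjs'
String 2: 'agdje'
Compare position by position:
pos 0: 'a' vs 'a' match
pos 1: 'g' vs 'g' match
pos 2: 'd' vs 'd' match
pos 3: 'j' vs 'j' match
pos 4: 's' vs 'e' differ -> stop
Longest common prefix: "agdj" (length 4)


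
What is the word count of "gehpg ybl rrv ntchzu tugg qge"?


Input string: 'gehpg ybl rrv ntchzu tugg qge'
Operation: split by spaces
Words found: 'gehpg', 'ybl', 'rrv', 'ntchzu', 'tugg', 'qge'
Word count: 6


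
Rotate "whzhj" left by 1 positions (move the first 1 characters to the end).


Input: 'whzhj', shift = 1
Operation: split at index 1 and swap parts
Front part s[0:1] = 'w'
Back part s[1:] = 'hzhj'
Rotated = back + front = 'hzhj' + 'w'
Result: hzhjw


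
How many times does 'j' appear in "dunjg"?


Input string: 'dunjg'
Target character: 'j'
Scan each position: s[3]='j'
Matches found at indices: 3
Total: 1


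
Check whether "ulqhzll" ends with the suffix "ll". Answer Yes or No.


Input string: 'ulqhzll'
Suffix to check: 'll'
Last 2 characters of input: 'll'
Match: True
Result: Yes


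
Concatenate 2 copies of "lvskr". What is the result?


Input string: 'lvskr'
Operation: repeat 2 times
Concatenation: 'lvskr' + 'lvskr'
Result: lvskrlvskr


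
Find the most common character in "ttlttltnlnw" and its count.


Input: 'ttlttltnlnw'
Operation: tally each character
Counts: 'l':3, 'n':2, 't':5, 'w':1
Maximum: 't' appears 5 times


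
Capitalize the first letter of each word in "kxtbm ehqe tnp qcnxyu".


Input string: 'kxtbm ehqe tnp qcnxyu'
Operation: capitalize first letter of each word
Word transformations: 'kxtbm'->'Kxtbm', 'ehqe'->'Ehqe', 'tnp'->'Tnp', 'qcnxyu'->'Qcnxyu'
Result: Kxtbm Ehqe Tnp Qcnxyu


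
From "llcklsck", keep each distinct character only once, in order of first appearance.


Input: 'llcklsck'
Operation: keep first occurrence of each character
Scan: s[0]='l' new -> keep; s[1]='l' seen -> skip; s[2]='c' new -> keep; s[3]='k' new -> keep; s[4]='l' seen -> skip; s[5]='s' new -> keep; s[6]='c' seen -> skip; s[7]='k' seen -> skip
Result: lcks


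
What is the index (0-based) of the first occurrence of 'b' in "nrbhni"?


Input string: 'nrbhni'
Target: 'b'
Scanning left to right: s[0]='n', s[1]='r', s[2]='b'
First match at index: 2


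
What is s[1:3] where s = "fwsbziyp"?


Input string: 'fwsbziyp'
Operation: slice [1:3]
Extract characters: s[1]='w', s[2]='s'
Result: ws


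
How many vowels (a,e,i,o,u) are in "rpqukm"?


Input string: 'rpqukm'
Operation: count vowels (a, e, i, o, u)
Scan: s[0]='r', s[1]='p', s[2]='q', s[3]='u' (vowel), s[4]='k', s[5]='m'
Vowels found: 1
Result: 1


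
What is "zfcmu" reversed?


Input string: 'zfcmu'
Operation: reverse character order
Original order: 'z' -> 'f' -> 'c' -> 'm' -> 'u'
Reversed order: 'u' -> 'm' -> 'c' -> 'f' -> 'z'
Result: umcfz


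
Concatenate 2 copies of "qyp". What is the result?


Input string: 'qyp'
Operation: repeat 2 times
Concatenation: 'qyp' + 'qyp'
Result: qypqyp


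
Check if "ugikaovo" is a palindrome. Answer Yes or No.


Input string: 'ugikaovo'
Reversed: 'ovoakigu'
Compare pairs: s[0]='u' vs s[7]='o' (mismatch), s[1]='g' vs s[6]='v' (mismatch), s[2]='i' vs s[5]='o' (mismatch), s[3]='k' vs s[4]='a' (mismatch)
Palindrome: No


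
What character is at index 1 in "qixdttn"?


Input string: 'qixdttn'
Operation: get character at index 1
Index mapping: s[0]='q', s[1]='i'
Result: 'i'


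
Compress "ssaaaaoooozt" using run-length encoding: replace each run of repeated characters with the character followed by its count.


Input: 'ssaaaaoooozt'
Operation: identify consecutive runs
Runs: 'ss' -> s2, 'aaaa' -> a4, 'oooo' -> o4, 'z' -> z1, 't' -> t1
Encoded: s2a4o4z1t1


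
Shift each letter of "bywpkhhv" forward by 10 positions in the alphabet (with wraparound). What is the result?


Input: 'bywpkhhv', shift = 10
Operation: for each letter, (position + 10) mod 26
Mapping: 'b'(1+10=11)->'l', 'y'(24+10=34, 34 mod 26=8)->'i', 'w'(22+10=32, 32 mod 26=6)->'g', 'p'(15+10=25)->'z', 'k'(10+10=20)->'u', 'h'(7+10=17)->'r', 'h'(7+10=17)->'r', 'v'(21+10=31, 31 mod 26=5)->'f'
Result: ligzurrf


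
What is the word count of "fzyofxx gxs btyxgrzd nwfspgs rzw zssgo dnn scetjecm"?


Input string: 'fzyofxx gxs btyxgrzd nwfspgs rzw zssgo dnn scetjecm'
Operation: split by spaces
Words found: 'fzyofxx', 'gxs', 'btyxgrzd', 'nwfspgs', 'rzw', 'zssgo', 'dnn', 'scetjecm'
Word count: 8


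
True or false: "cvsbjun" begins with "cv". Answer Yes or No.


Input string: 'cvsbjun'
Prefix to check: 'cv'
First 2 characters of input: 'cv'
Match: True
Result: Yes


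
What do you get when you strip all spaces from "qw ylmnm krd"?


Input string: 'qw ylmnm krd'
Operation: remove all spaces
Words: 'qw', 'ylmnm', 'krd'
Join without spaces: qwylmnmkrd


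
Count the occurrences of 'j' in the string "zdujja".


Input string: 'zdujja'
Target character: 'j'
Scan each position: s[3]='j', s[4]='j'
Matches found at indices: 3, 4
Total: 2


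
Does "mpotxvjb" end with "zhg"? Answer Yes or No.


Input string: 'mpotxvjb'
Suffix to check: 'zhg'
Last 3 characters of input: 'vjb'
Match: False
Result: No


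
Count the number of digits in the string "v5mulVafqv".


Input string: 'v5mulVafqv'
Operation: count digit characters (0-9)
Scan: 'v', '5'(digit), 'm', 'u', 'l', 'V', 'a', 'f', 'q', 'v'
Digits found: 1
Result: 1


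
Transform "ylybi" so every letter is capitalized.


Input string: 'ylybi'
Operation: convert each letter to uppercase
Mapping: 'y'->'Y', 'l'->'L', 'y'->'Y', 'b'->'B', 'i'->'I'
Result: YLYBI


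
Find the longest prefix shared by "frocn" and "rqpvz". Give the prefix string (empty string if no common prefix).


String 1: 'frocn'
String 2: 'rqpvz'
Compare position by position:
pos 0: 'f' vs 'r' differ -> stop
Longest common prefix: "" (length 0)


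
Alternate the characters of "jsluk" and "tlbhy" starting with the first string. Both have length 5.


String 1: 'jsluk'
String 2: 'tlbhy'
Operation: alternate characters
Pairs: 'j'+'t', 's'+'l', 'l'+'b', 'u'+'h', 'k'+'y'
Result: jtsllbuhky


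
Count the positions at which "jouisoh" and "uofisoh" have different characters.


String 1: 'jouisoh'
String 2: 'uofisoh'
Compare each position: pos 0: 'j'!='u', pos 1: 'o'=='o', pos 2: 'u'!='f', pos 3: 'i'=='i', pos 4: 's'=='s', pos 5: 'o'=='o', pos 6: 'h'=='h'
Differing positions: 2
Hamming distance: 2


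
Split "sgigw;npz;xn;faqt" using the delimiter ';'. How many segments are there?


Input string: 'sgigw;npz;xn;faqt'
Delimiter: ';'
Split result: 'sgigw', 'npz', 'xn', 'faqt'
Number of parts: 4


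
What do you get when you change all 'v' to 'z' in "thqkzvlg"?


Input string: 'thqkzvlg'
Operation: replace 'v' with 'z'
Positions of 'v': 5
After replacement: thqkzzlg


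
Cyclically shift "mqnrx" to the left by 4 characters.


Input: 'mqnrx', shift = 4
Operation: split at index 4 and swap parts
Front part s[0:4] = 'mqnr'
Back part s[4:] = 'x'
Rotated = back + front = 'x' + 'mqnr'
Result: xmqnr


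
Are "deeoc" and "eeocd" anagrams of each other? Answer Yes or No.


String 1: 'deeoc' -> sorted: 'cdeeo'
String 2: 'eeocd' -> sorted: 'cdeeo'
Compare sorted forms: 'cdeeo' == 'cdeeo'
Anagram: Yes


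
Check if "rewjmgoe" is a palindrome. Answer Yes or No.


Input string: 'rewjmgoe'
Reversed: 'eogmjwer'
Compare pairs: s[0]='r' vs s[7]='e' (mismatch), s[1]='e' vs s[6]='o' (mismatch), s[2]='w' vs s[5]='g' (mismatch), s[3]='j' vs s[4]='m' (mismatch)
Palindrome: No


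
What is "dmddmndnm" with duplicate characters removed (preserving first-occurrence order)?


Input: 'dmddmndnm'
Operation: keep first occurrence of each character
Scan: s[0]='d' new -> keep; s[1]='m' new -> keep; s[2]='d' seen -> skip; s[3]='d' seen -> skip; s[4]='m' seen -> skip; s[5]='n' new -> keep; s[6]='d' seen -> skip; s[7]='n' seen -> skip; s[8]='m' seen -> skip
Result: dmn


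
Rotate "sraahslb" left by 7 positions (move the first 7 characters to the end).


Input: 'sraahslb', shift = 7
Operation: split at index 7 and swap parts
Front part s[0:7] = 'sraahsl'
Back part s[7:] = 'b'
Rotated = back + front = 'b' + 'sraahsl'
Result: bsraahsl


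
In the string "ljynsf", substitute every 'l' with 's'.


Input string: 'ljynsf'
Operation: replace 'l' with 's'
Positions of 'l': 0
After replacement: sjynsf


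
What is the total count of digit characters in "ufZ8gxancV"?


Input string: 'ufZ8gxancV'
Operation: count digit characters (0-9)
Scan: 'u', 'f', 'Z', '8'(digit), 'g', 'x', 'a', 'n', 'c', 'V'
Digits found: 1
Result: 1


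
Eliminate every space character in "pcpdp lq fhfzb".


Input string: 'pcpdp lq fhfzb'
Operation: remove all spaces
Words: 'pcpdp', 'lq', 'fhfzb'
Join without spaces: pcpdplqfhfzb


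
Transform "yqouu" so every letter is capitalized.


Input string: 'yqouu'
Operation: convert each letter to uppercase
Mapping: 'y'->'Y', 'q'->'Q', 'o'->'O', 'u'->'U', 'u'->'U'
Result: YQOUU


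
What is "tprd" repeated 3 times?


Input string: 'tprd'
Operation: repeat 3 times
Concatenation: 'tprd' + 'tprd' + 'tprd'
Result: tprdtprdtprd


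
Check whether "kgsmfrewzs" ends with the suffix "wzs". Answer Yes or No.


Input string: 'kgsmfrewzs'
Suffix to check: 'wzs'
Last 3 characters of input: 'wzs'
Match: True
Result: Yes


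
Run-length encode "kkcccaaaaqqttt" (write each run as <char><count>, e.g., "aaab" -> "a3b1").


Input: 'kkcccaaaaqqttt'
Operation: identify consecutive runs
Runs: 'kk' -> k2, 'ccc' -> c3, 'aaaa' -> a4, 'qq' -> q2, 'ttt' -> t3
Encoded: k2c3a4q2t3


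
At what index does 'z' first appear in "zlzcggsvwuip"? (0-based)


Input string: 'zlzcggsvwuip'
Target: 'z'
Scanning left to right: s[0]='z'
First match at index: 0


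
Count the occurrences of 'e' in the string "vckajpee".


Input string: 'vckajpee'
Target character: 'e'
Scan each position: s[6]='e', s[7]='e'
Matches found at indices: 6, 7
Total: 2


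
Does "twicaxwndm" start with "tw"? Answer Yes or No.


Input string: 'twicaxwndm'
Prefix to check: 'tw'
First 2 characters of input: 'tw'
Match: True
Result: Yes


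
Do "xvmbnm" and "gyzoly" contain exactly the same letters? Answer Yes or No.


String 1: 'xvmbnm' -> sorted: 'bmmnvx'
String 2: 'gyzoly' -> sorted: 'gloyyz'
Compare sorted forms: 'bmmnvx' != 'gloyyz'
Anagram: No


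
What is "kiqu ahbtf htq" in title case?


Input string: 'kiqu ahbtf htq'
Operation: capitalize first letter of each word
Word transformations: 'kiqu'->'Kiqu', 'ahbtf'->'Ahbtf', 'htq'->'Htq'
Result: Kiqu Ahbtf Htq


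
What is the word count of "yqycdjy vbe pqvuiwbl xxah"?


Input string: 'yqycdjy vbe pqvuiwbl xxah'
Operation: split by spaces
Words found: 'yqycdjy', 'vbe', 'pqvuiwbl', 'xxah'
Word count: 4


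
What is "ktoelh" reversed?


Input string: 'ktoelh'
Operation: reverse character order
Original order: 'k' -> 't' -> 'o' -> 'e' -> 'l' -> 'h'
Reversed order: 'h' -> 'l' -> 'e' -> 'o' -> 't' -> 'k'
Result: hleotk


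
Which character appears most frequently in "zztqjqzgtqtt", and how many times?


Input: 'zztqjqzgtqtt'
Operation: tally each character
Counts: 'g':1, 'j':1, 'q':3, 't':4, 'z':3
Maximum: 't' appears 4 times


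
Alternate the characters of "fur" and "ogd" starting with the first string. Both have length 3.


String 1: 'fur'
String 2: 'ogd'
Operation: alternate characters
Pairs: 'f'+'o', 'u'+'g', 'r'+'d'
Result: fougrd


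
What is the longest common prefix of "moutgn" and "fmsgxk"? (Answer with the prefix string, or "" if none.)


String 1: 'moutgn'
String 2: 'fmsgxk'
Compare position by position:
pos 0: 'm' vs 'f' differ -> stop
Longest common prefix: "" (length 0)


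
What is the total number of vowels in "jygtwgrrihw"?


Input string: 'jygtwgrrihw'
Operation: count vowels (a, e, i, o, u)
Scan: s[0]='j', s[1]='y', s[2]='g', s[3]='t', s[4]='w', s[5]='g', s[6]='r', s[7]='r', s[8]='i' (vowel), s[9]='h', s[10]='w'
Vowels found: 1
Result: 1


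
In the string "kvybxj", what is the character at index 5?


Input string: 'kvybxj'
Operation: get character at index 5
Index mapping: s[0]='k', s[1]='v', s[2]='y', s[3]='b', s[4]='x', s[5]='j'
Result: 'j'


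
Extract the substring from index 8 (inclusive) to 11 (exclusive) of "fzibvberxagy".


Input string: 'fzibvberxagy'
Operation: slice [8:11]
Extract characters: s[8]='x', s[9]='a', s[10]='g'
Result: xag


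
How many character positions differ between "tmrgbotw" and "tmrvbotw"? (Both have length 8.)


String 1: 'tmrgbotw'
String 2: 'tmrvbotw'
Compare each position: pos 0: 't'=='t', pos 1: 'm'=='m', pos 2: 'r'=='r', pos 3: 'g'!='v', pos 4: 'b'=='b', pos 5: 'o'=='o', pos 6: 't'=='t', pos 7: 'w'=='w'
Differing positions: 1
Hamming distance: 1


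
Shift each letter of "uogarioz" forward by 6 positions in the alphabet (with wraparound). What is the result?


Input: 'uogarioz', shift = 6
Operation: for each letter, (position + 6) mod 26
Mapping: 'u'(20+6=26, 26 mod 26=0)->'a', 'o'(14+6=20)->'u', 'g'(6+6=12)->'m', 'a'(0+6=6)->'g', 'r'(17+6=23)->'x', 'i'(8+6=14)->'o', 'o'(14+6=20)->'u', 'z'(25+6=31, 31 mod 26=5)->'f'
Result: aumgxouf


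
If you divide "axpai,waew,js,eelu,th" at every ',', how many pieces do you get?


Input string: 'axpai,waew,js,eelu,th'
Delimiter: ','
Split result: 'axpai', 'waew', 'js', 'eelu', 'th'
Number of parts: 5


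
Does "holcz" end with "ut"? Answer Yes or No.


Input string: 'holcz'
Suffix to check: 'ut'
Last 2 characters of input: 'cz'
Match: False
Result: No


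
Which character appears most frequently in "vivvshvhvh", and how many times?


Input: 'vivvshvhvh'
Operation: tally each character
Counts: 'h':3, 'i':1, 's':1, 'v':5
Maximum: 'v' appears 5 times


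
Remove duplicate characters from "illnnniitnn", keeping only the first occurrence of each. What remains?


Input: 'illnnniitnn'
Operation: keep first occurrence of each character
Scan: s[0]='i' new -> keep; s[1]='l' new -> keep; s[2]='l' seen -> skip; s[3]='n' new -> keep; s[4]='n' seen -> skip; s[5]='n' seen -> skip; s[6]='i' seen -> skip; s[7]='i' seen -> skip; s[8]='t' new -> keep; s[9]='n' seen -> skip; s[10]='n' seen -> skip
Result: ilnt


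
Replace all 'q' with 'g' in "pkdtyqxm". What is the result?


Input string: 'pkdtyqxm'
Operation: replace 'q' with 'g'
Positions of 'q': 5
After replacement: pkdtygxm


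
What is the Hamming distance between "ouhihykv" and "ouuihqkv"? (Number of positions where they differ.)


String 1: 'ouhihykv'
String 2: 'ouuihqkv'
Compare each position: pos 0: 'o'=='o', pos 1: 'u'=='u', pos 2: 'h'!='u', pos 3: 'i'=='i', pos 4: 'h'=='h', pos 5: 'y'!='q', pos 6: 'k'=='k', pos 7: 'v'=='v'
Differing positions: 2
Hamming distance: 2


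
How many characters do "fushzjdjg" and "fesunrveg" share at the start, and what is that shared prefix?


String 1: 'fushzjdjg'
String 2: 'fesunrveg'
Compare position by position:
pos 0: 'f' vs 'f' match
pos 1: 'u' vs 'e' differ -> stop
Longest common prefix: "f" (length 1)


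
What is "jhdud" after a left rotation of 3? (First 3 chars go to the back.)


Input: 'jhdud', shift = 3
Operation: split at index 3 and swap parts
Front part s[0:3] = 'jhd'
Back part s[3:] = 'ud'
Rotated = back + front = 'ud' + 'jhd'
Result: udjhd


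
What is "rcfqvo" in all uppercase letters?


Input string: 'rcfqvo'
Operation: convert each letter to uppercase
Mapping: 'r'->'R', 'c'->'C', 'f'->'F', 'q'->'Q', 'v'->'V', 'o'->'O'
Result: RCFQVO


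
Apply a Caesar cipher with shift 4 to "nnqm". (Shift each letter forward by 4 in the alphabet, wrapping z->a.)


Input: 'nnqm', shift = 4
Operation: for each letter, (position + 4) mod 26
Mapping: 'n'(13+4=17)->'r', 'n'(13+4=17)->'r', 'q'(16+4=20)->'u', 'm'(12+4=16)->'q'
Result: rruq


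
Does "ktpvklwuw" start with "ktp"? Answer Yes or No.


Input string: 'ktpvklwuw'
Prefix to check: 'ktp'
First 3 characters of input: 'ktp'
Match: True
Result: Yes


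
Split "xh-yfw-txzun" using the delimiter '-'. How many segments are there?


Input string: 'xh-yfw-txzun'
Delimiter: '-'
Split result: 'xh', 'yfw', 'txzun'
Number of parts: 3
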